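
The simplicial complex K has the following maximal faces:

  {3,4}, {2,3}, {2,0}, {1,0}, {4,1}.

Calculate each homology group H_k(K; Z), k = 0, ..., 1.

Take the total order 0 < 1 < 2 < 3 < 4 on the vertex set. Then K (dimension 1) consists of the simplices:

  0-simplices (5): [0], [1], [2], [3], [4]
  1-simplices (5): [0,1], [0,2], [1,4], [2,3], [3,4]

giving chain groups C_0 ≅ Z^5, C_1 ≅ Z^5.

The boundary map ∂_1: C_1 → C_0 sends each edge [p,q] (with p < q) to q − p. For instance
  ∂[1,4] = [4] − [1].
The 5×5 boundary matrix has rank 4 and Smith normal form diag(1,1,1,1).

From H_k ≅ ker(∂_k) / im(∂_{k+1}) we obtain:

  H_0: rank C_0 − rank ∂_1 = 5 − 4 = 1, and the invariant factors of ∂_1 are all 1, so H_0 = Z.
  H_1: rank ker ∂_1 − rank ∂_2 = (5 − 4) − 0 = 1, and there is no ∂_2, so H_1 = Z.

(K is a triangulation of the circle S^1.)

H_0 = Z,  H_1 = Z.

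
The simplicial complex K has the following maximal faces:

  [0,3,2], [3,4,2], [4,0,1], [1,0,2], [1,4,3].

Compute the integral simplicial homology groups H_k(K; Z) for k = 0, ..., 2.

H_0 = Z,  H_1 = Z,  H_2 = 0.

Take the total order 0 < 1 < 2 < 3 < 4 on the vertex set. Then K (dimension 2) consists of the simplices:

  0-simplices (5): [0], [1], [2], [3], [4]
  1-simplices (10): [0,1], [0,2], [0,3], [0,4], [1,2], [1,3], [1,4], [2,3], [2,4], [3,4]
  2-simplices (5): [0,1,2], [0,1,4], [0,2,3], [1,3,4], [2,3,4]

giving chain groups C_0 ≅ Z^5, C_1 ≅ Z^10, C_2 ≅ Z^5.

The boundary map ∂_1: C_1 → C_0 sends each edge [p,q] (with p < q) to q − p. For instance
  ∂[0,3] = [3] − [0].
As a 5×10 matrix over Z this has rank 4, with invariant factors (1,1,1,1).

∂_2: C_2 → C_1 acts by ∂[p,q,r] = [q,r] − [p,r] + [p,q]. For instance
  ∂[2,3,4] = [3,4] − [2,4] + [2,3],
  ∂[0,1,4] = [1,4] − [0,4] + [0,1].
This gives a 10×5 integer matrix of rank 5; reducing to Smith normal form yields diagonal entries (1,1,1,1,1).

From H_k ≅ ker(∂_k) / im(∂_{k+1}) we obtain:

  H_0: rank C_0 − rank ∂_1 = 5 − 4 = 1, and the invariant factors of ∂_1 are all 1, so H_0 ≅ Z.
  H_1: rank ker ∂_1 − rank ∂_2 = (10 − 4) − 5 = 1, and the invariant factors of ∂_2 are all 1, so H_1 ≅ Z.
  H_2: rank ker ∂_2 − rank ∂_3 = (5 − 5) − 0 = 0, and there is no ∂_3, so H_2 ≅ 0.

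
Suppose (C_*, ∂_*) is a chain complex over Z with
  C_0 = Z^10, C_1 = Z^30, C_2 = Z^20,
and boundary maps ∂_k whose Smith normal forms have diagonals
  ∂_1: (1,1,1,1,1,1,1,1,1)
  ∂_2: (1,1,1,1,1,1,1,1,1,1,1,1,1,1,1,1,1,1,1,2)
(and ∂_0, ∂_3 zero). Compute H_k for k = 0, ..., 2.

H_0: b_0 = 10 − 0 − 9 = 1; torsion from ∂_1 factors > 1: none. So H_0 = Z.
H_1: b_1 = 30 − 9 − 20 = 1; torsion from ∂_2 factors > 1: [2]. So H_1 = Z ⊕ Z_2.
H_2: b_2 = 20 − 20 − 0 = 0; torsion from ∂_3 factors > 1: none. So H_2 = 0.

H_0 = Z,  H_1 = Z ⊕ Z_2,  H_2 = 0.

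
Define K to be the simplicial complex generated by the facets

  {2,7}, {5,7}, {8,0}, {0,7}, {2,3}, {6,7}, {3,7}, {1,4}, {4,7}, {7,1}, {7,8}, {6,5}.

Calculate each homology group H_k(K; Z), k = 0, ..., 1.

H_0 ≅ Z,  H_1 ≅ Z^4.

We work with the vertex ordering 0 < 1 < 2 < 3 < 4 < 5 < 6 < 7 < 8. The simplices of K, each written with vertices in increasing order, are:

  0-simplices (9): [0], [1], [2], [3], [4], [5], [6], [7], [8]
  1-simplices (12): [0,7], [0,8], [1,4], [1,7], [2,3], [2,7], [3,7], [4,7], [5,6], [5,7], [6,7], [7,8]

so the chain groups are C_0 ≅ Z^9, C_1 ≅ Z^12.

The boundary map ∂_1: C_1 → C_0 sends each edge [p,q] (with p < q) to q − p. For instance
  ∂[0,7] = [7] − [0].
This gives a 9×12 integer matrix of rank 8; reducing to Smith normal form yields diagonal entries (1,1,1,1,1,1,1,1).

From H_k ≅ ker(∂_k) / im(∂_{k+1}) we obtain:

  H_0: rank C_0 − rank ∂_1 = 9 − 8 = 1, and the invariant factors of ∂_1 are all 1, so H_0 ≅ Z.
  H_1: rank ker ∂_1 − rank ∂_2 = (12 − 8) − 0 = 4, and there is no ∂_2, so H_1 ≅ Z^4.

(K is a triangulation of a wedge of 4 circles.)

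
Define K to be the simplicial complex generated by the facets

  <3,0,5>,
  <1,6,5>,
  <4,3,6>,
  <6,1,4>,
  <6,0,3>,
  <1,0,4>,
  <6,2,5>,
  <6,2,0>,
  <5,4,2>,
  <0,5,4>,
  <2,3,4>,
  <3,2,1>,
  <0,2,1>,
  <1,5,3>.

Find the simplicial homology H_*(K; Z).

H_0 = Z,  H_1 = Z^2,  H_2 = Z.

Take the total order 0 < 1 < 2 < 3 < 4 < 5 < 6 on the vertex set. Then K (dimension 2) consists of the simplices:

  0-simplices (7): [0], [1], [2], [3], [4], [5], [6]
  1-simplices (21): [0,1], [0,2], [0,3], [0,4], [0,5], [0,6], [1,2], [1,3], [1,4], [1,5], [1,6], [2,3], [2,4], [2,5], [2,6], [3,4], [3,5], [3,6], [4,5], [4,6], [5,6]
  2-simplices (14): [0,1,2], [0,1,4], [0,2,6], [0,3,5], [0,3,6], [0,4,5], [1,2,3], [1,3,5], [1,4,6], [1,5,6], [2,3,4], [2,4,5], [2,5,6], [3,4,6]

giving chain groups C_0 ≅ Z^7, C_1 ≅ Z^21, C_2 ≅ Z^14.

∂_1: C_1 → C_0 maps an edge to its endpoints' difference, ∂[p,q] = q − p.
The resulting 7×21 matrix has rank 6, and its Smith normal form has invariant factors (1,1,1,1,1,1).

The boundary map ∂_2: C_2 → C_1 maps a triangle to the signed sum of its edges. For instance
  ∂[1,4,6] = [4,6] − [1,6] + [1,4],
  ∂[2,4,5] = [4,5] − [2,5] + [2,4].
The 21×14 boundary matrix has rank 13 and Smith normal form diag(1,1,1,1,1,1,1,1,1,1,1,1,1).

Now H_k = ker ∂_k / im ∂_{k+1}, so:

  H_0: rank C_0 − rank ∂_1 = 7 − 6 = 1, and the invariant factors of ∂_1 are all 1, so H_0 ≅ Z.
  H_1: rank ker ∂_1 − rank ∂_2 = (21 − 6) − 13 = 2, and the invariant factors of ∂_2 are all 1, so H_1 ≅ Z^2.
  H_2: rank ker ∂_2 − rank ∂_3 = (14 − 13) − 0 = 1, and there is no ∂_3, so H_2 ≅ Z.

As a check, the Euler characteristic is 7 − 21 + 14 = 0, which agrees with 1 − 2 + 1 = 0.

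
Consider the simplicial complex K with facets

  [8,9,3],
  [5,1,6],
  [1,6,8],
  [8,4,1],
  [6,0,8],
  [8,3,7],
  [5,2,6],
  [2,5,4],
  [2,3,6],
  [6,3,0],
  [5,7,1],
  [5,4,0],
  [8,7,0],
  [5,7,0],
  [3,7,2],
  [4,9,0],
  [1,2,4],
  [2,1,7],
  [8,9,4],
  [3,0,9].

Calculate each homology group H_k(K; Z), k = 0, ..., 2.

H_0 = Z,  H_1 = Z ⊕ Z/2Z,  H_2 = 0.

Take the total order 0 < 1 < 2 < 3 < 4 < 5 < 6 < 7 < 8 < 9 on the vertex set. Then K (dimension 2) consists of the simplices:

  0-simplices (10): [0], [1], [2], [3], [4], [5], [6], [7], [8], [9]
  1-simplices (30): (30 of them)
  2-simplices (20): (20 of them)

giving chain groups C_0 ≅ Z^10, C_1 ≅ Z^30, C_2 ≅ Z^20.

∂_1: C_1 → C_0 is given by ∂[p,q] = [q] − [p].
The 10×30 boundary matrix has rank 9 and Smith normal form diag(1,1,1,1,1,1,1,1,1).

∂_2: C_2 → C_1 maps a triangle to the signed sum of its edges. For instance
  ∂[1,2,4] = [2,4] − [1,4] + [1,2],
  ∂[0,5,7] = [5,7] − [0,7] + [0,5].
As a 30×20 matrix over Z this has rank 20, with invariant factors (1,1,1,1,1,1,1,1,1,1,1,1,1,1,1,1,1,1,1,2).

Reading off H_k = ker ∂_k / im ∂_{k+1}:

  H_0: rank C_0 − rank ∂_1 = 10 − 9 = 1, and the invariant factors of ∂_1 are all 1, so H_0 ≅ Z.
  H_1: rank ker ∂_1 − rank ∂_2 = (30 − 9) − 20 = 1, and ∂_2 has invariant factor 2 > 1, so H_1 ≅ Z ⊕ Z/2Z.
  H_2: rank ker ∂_2 − rank ∂_3 = (20 − 20) − 0 = 0, and there is no ∂_3, so H_2 ≅ 0.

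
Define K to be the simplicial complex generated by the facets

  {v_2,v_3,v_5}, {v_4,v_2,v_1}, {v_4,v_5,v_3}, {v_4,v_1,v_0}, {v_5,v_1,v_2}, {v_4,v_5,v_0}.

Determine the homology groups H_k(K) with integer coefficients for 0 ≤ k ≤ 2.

Take the total order v_0 < v_1 < v_2 < v_3 < v_4 < v_5 on the vertex set. Then K (dimension 2) consists of the simplices:

  0-simplices (6): [v_0], [v_1], [v_2], [v_3], [v_4], [v_5]
  1-simplices (12): [v_0,v_1], [v_0,v_4], [v_0,v_5], [v_1,v_2], [v_1,v_4], [v_1,v_5], [v_2,v_3], [v_2,v_4], [v_2,v_5], [v_3,v_4], [v_3,v_5], [v_4,v_5]
  2-simplices (6): [v_0,v_1,v_4], [v_0,v_4,v_5], [v_1,v_2,v_4], [v_1,v_2,v_5], [v_2,v_3,v_5], [v_3,v_4,v_5]

giving chain groups C_0 ≅ Z^6, C_1 ≅ Z^12, C_2 ≅ Z^6.

Boundary ∂_1: C_1 → C_0 maps an edge to its endpoints' difference, ∂[p,q] = q − p. For instance
  ∂[v_0,v_5] = [v_5] − [v_0].
This gives a 6×12 integer matrix of rank 5; reducing to Smith normal form yields diagonal entries (1,1,1,1,1).

∂_2: C_2 → C_1 acts by ∂[p,q,r] = [q,r] − [p,r] + [p,q]. For instance
  ∂[v_3,v_4,v_5] = [v_4,v_5] − [v_3,v_5] + [v_3,v_4],
  ∂[v_0,v_1,v_4] = [v_1,v_4] − [v_0,v_4] + [v_0,v_1].
The resulting 12×6 matrix has rank 6, and its Smith normal form has invariant factors (1,1,1,1,1,1).

From H_k ≅ ker(∂_k) / im(∂_{k+1}) we obtain:

  H_0: rank C_0 − rank ∂_1 = 6 − 5 = 1, and the invariant factors of ∂_1 are all 1, so H_0 ≅ Z.
  H_1: rank ker ∂_1 − rank ∂_2 = (12 − 5) − 6 = 1, and the invariant factors of ∂_2 are all 1, so H_1 ≅ Z.
  H_2: rank ker ∂_2 − rank ∂_3 = (6 − 6) − 0 = 0, and there is no ∂_3, so H_2 ≅ 0.

As a check, the Euler characteristic is 6 − 12 + 6 = 0, which agrees with 1 − 1 + 0 = 0.
(K is a triangulation of the cylinder S^1 x I.)

H_0 ≅ Z,  H_1 ≅ Z,  H_2 = 0.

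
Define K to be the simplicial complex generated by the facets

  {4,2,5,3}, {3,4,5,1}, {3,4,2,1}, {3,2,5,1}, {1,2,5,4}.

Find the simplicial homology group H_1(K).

H_1 ≅ 0.

Fix the vertex order 1 < 2 < 3 < 4 < 5 and write every simplex with vertices in increasing order. Then dim K = 3 and the simplices of K are:

  0-simplices (5): [1], [2], [3], [4], [5]
  1-simplices (10): [1,2], [1,3], [1,4], [1,5], [2,3], [2,4], [2,5], [3,4], [3,5], [4,5]
  2-simplices (10): [1,2,3], [1,2,4], [1,2,5], [1,3,4], [1,3,5], [1,4,5], [2,3,4], [2,3,5], [2,4,5], [3,4,5]
  3-simplices (5): [1,2,3,4], [1,2,3,5], [1,2,4,5], [1,3,4,5], [2,3,4,5]

Hence C_0 ≅ Z^5, C_1 ≅ Z^10, C_2 ≅ Z^10, C_3 ≅ Z^5.

∂_1: C_1 → C_0 is given by ∂[p,q] = [q] − [p].
The resulting 5×10 matrix has rank 4, and its Smith normal form has invariant factors (1,1,1,1).

Boundary ∂_2: C_2 → C_1 maps a triangle to the signed sum of its edges. For instance
  ∂[1,4,5] = [4,5] − [1,5] + [1,4],
  ∂[2,3,4] = [3,4] − [2,4] + [2,3].
As a 10×10 matrix over Z this has rank 6, with invariant factors (1,1,1,1,1,1).

Boundary ∂_3: C_3 → C_2 sends each 3-simplex σ to the alternating sum Σ_i (−1)^i (σ with its i-th vertex removed). For instance
  ∂[1,3,4,5] = [3,4,5] − [1,4,5] + [1,3,5] − [1,3,4],
  ∂[1,2,3,5] = [2,3,5] − [1,3,5] + [1,2,5] − [1,2,3].
As a 10×5 matrix over Z this has rank 4, with invariant factors (1,1,1,1).

Computing H_k = (kernel of ∂_k) / (image of ∂_{k+1}):

  H_1: rank ker ∂_1 − rank ∂_2 = (10 − 4) − 6 = 0, and the invariant factors of ∂_2 are all 1, so H_1 = 0.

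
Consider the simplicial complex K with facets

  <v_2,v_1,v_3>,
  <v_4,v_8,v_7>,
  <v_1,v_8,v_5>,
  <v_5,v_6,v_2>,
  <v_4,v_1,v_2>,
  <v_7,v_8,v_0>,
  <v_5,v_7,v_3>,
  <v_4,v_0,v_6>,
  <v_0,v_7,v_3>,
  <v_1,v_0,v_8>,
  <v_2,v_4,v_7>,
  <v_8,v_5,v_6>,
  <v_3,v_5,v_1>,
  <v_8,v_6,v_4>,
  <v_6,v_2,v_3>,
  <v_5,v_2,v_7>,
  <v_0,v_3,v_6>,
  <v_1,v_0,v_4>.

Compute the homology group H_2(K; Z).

H_2 ≅ 0.

Take the total order v_0 < v_1 < v_2 < v_3 < v_4 < v_5 < v_6 < v_7 < v_8 on the vertex set. Then K (dimension 2) consists of the simplices:

  0-simplices (9): [v_0], [v_1], [v_2], [v_3], [v_4], [v_5], [v_6], [v_7], [v_8]
  1-simplices (27): (27 of them)
  2-simplices (18): (18 of them)

Hence C_0 ≅ Z^9, C_1 ≅ Z^27, C_2 ≅ Z^18.

The boundary map ∂_1: C_1 → C_0 is given by ∂[p,q] = [q] − [p]. For instance
  ∂[v_3,v_5] = [v_5] − [v_3].
The resulting 9×27 matrix has rank 8, and its Smith normal form has invariant factors (1,1,1,1,1,1,1,1).

∂_2: C_2 → C_1 maps a triangle to the signed sum of its edges. For instance
  ∂[v_0,v_4,v_6] = [v_4,v_6] − [v_0,v_6] + [v_0,v_4],
  ∂[v_2,v_4,v_7] = [v_4,v_7] − [v_2,v_7] + [v_2,v_4].
This gives a 27×18 integer matrix of rank 18; reducing to Smith normal form yields diagonal entries (1,1,1,1,1,1,1,1,1,1,1,1,1,1,1,1,1,2).

Reading off H_k = ker ∂_k / im ∂_{k+1}:

  H_2: rank ker ∂_2 − rank ∂_3 = (18 − 18) − 0 = 0, and there is no ∂_3, so H_2 = 0.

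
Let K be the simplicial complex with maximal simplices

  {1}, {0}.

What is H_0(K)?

We work with the vertex ordering 0 < 1. The simplices of K, each written with vertices in increasing order, are:

  0-simplices (2): [0], [1]

giving chain groups C_0 ≅ Z^2.

From H_k ≅ ker(∂_k) / im(∂_{k+1}) we obtain:

  H_0: rank C_0 − rank ∂_1 = 2 − 0 = 2, and there is no ∂_1, so H_0 ≅ Z^2.

H_0 = Z^2.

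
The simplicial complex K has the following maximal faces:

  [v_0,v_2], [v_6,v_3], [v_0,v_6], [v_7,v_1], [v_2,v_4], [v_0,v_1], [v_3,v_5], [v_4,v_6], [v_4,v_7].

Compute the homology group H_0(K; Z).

H_0 = Z.

We work with the vertex ordering v_0 < v_1 < v_2 < v_3 < v_4 < v_5 < v_6 < v_7. The simplices of K, each written with vertices in increasing order, are:

  0-simplices (8): [v_0], [v_1], [v_2], [v_3], [v_4], [v_5], [v_6], [v_7]
  1-simplices (9): [v_0,v_1], [v_0,v_2], [v_0,v_6], [v_1,v_7], [v_2,v_4], [v_3,v_5], [v_3,v_6], [v_4,v_6], [v_4,v_7]

so the chain groups are C_0 ≅ Z^8, C_1 ≅ Z^9.

Boundary ∂_1: C_1 → C_0 sends each edge [p,q] (with p < q) to q − p.
As a 8×9 matrix over Z this has rank 7, with invariant factors (1,1,1,1,1,1,1).

Computing H_k = (kernel of ∂_k) / (image of ∂_{k+1}):

  H_0: rank C_0 − rank ∂_1 = 8 − 7 = 1, and the invariant factors of ∂_1 are all 1, so H_0 = Z.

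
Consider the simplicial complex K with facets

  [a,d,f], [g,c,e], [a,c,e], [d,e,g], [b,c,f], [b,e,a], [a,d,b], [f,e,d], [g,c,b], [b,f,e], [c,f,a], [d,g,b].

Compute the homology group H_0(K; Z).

H_0 ≅ Z.

We work with the vertex ordering a < b < c < d < e < f < g. The simplices of K, each written with vertices in increasing order, are:

  0-simplices (7): a, b, c, d, e, f, g
  1-simplices (18): ab, ac, ad, ae, af, bc, bd, be, bf, bg, ce, cf, cg, de, df, dg, ef, eg
  2-simplices (12): abd, abe, ace, acf, adf, bcf, bcg, bdg, bef, ceg, def, deg

Hence C_0 ≅ Z^7, C_1 ≅ Z^18, C_2 ≅ Z^12.

∂_1: C_1 → C_0 is given by ∂[p,q] = [q] − [p]. For instance
  ∂bc = c − b.
The 7×18 boundary matrix has rank 6 and Smith normal form diag(1,1,1,1,1,1).

∂_2: C_2 → C_1 sends each 2-simplex [p,q,r] to [q,r] − [p,r] + [p,q]. For instance
  ∂bef = ef − bf + be,
  ∂bcf = cf − bf + bc.
The resulting 18×12 matrix has rank 12, and its Smith normal form has invariant factors (1,1,1,1,1,1,1,1,1,1,1,2).

Reading off H_k = ker ∂_k / im ∂_{k+1}:

  H_0: rank C_0 − rank ∂_1 = 7 − 6 = 1, and the invariant factors of ∂_1 are all 1, so H_0 ≅ Z.

(K is a triangulation of the real projective plane RP^2.)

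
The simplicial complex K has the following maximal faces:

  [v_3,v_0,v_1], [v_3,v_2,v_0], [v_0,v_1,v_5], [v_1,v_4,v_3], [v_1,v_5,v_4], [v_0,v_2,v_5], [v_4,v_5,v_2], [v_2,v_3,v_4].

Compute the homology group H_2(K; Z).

H_2 ≅ Z.

Order the vertices as v_0 < v_1 < v_2 < v_3 < v_4 < v_5. Listing each simplex with vertices in this order, K has dimension 2 with simplices:

  0-simplices (6): [v_0], [v_1], [v_2], [v_3], [v_4], [v_5]
  1-simplices (12): [v_0,v_1], [v_0,v_2], [v_0,v_3], [v_0,v_5], [v_1,v_3], [v_1,v_4], [v_1,v_5], [v_2,v_3], [v_2,v_4], [v_2,v_5], [v_3,v_4], [v_4,v_5]
  2-simplices (8): [v_0,v_1,v_3], [v_0,v_1,v_5], [v_0,v_2,v_3], [v_0,v_2,v_5], [v_1,v_3,v_4], [v_1,v_4,v_5], [v_2,v_3,v_4], [v_2,v_4,v_5]

Hence C_0 ≅ Z^6, C_1 ≅ Z^12, C_2 ≅ Z^8.

The boundary map ∂_1: C_1 → C_0 sends each edge [p,q] (with p < q) to q − p. For instance
  ∂[v_2,v_5] = [v_5] − [v_2].
This gives a 6×12 integer matrix of rank 5; reducing to Smith normal form yields diagonal entries (1,1,1,1,1).

The boundary map ∂_2: C_2 → C_1 maps a triangle to the signed sum of its edges. For instance
  ∂[v_0,v_2,v_3] = [v_2,v_3] − [v_0,v_3] + [v_0,v_2],
  ∂[v_2,v_3,v_4] = [v_3,v_4] − [v_2,v_4] + [v_2,v_3].
As a 12×8 matrix over Z this has rank 7, with invariant factors (1,1,1,1,1,1,1).

Now H_k = ker ∂_k / im ∂_{k+1}, so:

  H_2: rank ker ∂_2 − rank ∂_3 = (8 − 7) − 0 = 1, and there is no ∂_3, so H_2 = Z.

(K is a triangulation of the 2-sphere S^2.)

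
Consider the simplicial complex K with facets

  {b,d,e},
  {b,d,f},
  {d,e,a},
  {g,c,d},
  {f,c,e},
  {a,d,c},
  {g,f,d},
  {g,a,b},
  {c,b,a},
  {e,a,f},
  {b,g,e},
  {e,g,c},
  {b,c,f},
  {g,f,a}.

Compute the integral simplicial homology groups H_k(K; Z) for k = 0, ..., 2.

H_0 ≅ Z,  H_1 ≅ Z^2,  H_2 ≅ Z.

K has 7 vertices, 21 edges, 14 triangles.
rank ∂_0 = 0, rank ∂_1 = 6 ⇒ b_0 = 7 − 0 − 6 = 1; all invariant factors of ∂_1 are 1 so no torsion. So H_0 = Z.
rank ∂_1 = 6, rank ∂_2 = 13 ⇒ b_1 = 21 − 6 − 13 = 2; all invariant factors of ∂_2 are 1 so no torsion. So H_1 = Z^2.
rank ∂_2 = 13, rank ∂_3 = 0 ⇒ b_2 = 14 − 13 − 0 = 1. So H_2 = Z.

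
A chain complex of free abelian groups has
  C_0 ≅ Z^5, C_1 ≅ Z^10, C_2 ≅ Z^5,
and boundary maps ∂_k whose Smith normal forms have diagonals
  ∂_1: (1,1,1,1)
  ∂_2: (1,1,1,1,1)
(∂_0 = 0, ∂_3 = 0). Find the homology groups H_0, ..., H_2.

H_0: b_0 = 5 − 0 − 4 = 1; torsion from ∂_1 factors > 1: none. So H_0 ≅ Z.
H_1: b_1 = 10 − 4 − 5 = 1; torsion from ∂_2 factors > 1: none. So H_1 ≅ Z.
H_2: b_2 = 5 − 5 − 0 = 0; torsion from ∂_3 factors > 1: none. So H_2 ≅ 0.

H_0 ≅ Z,  H_1 ≅ Z,  H_2 = 0.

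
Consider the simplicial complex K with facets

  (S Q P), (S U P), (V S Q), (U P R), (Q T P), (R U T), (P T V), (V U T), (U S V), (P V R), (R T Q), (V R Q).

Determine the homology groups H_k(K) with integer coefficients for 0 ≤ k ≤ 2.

Order the vertices as P < Q < R < S < T < U < V. Listing each simplex with vertices in this order, K has dimension 2 with simplices:

  0-simplices (7): P, Q, R, S, T, U, V
  1-simplices (18): PQ, PR, PS, PT, PU, PV, QR, QS, QT, QV, RT, RU, RV, SU, SV, TU, TV, UV
  2-simplices (12): PQS, PQT, PRU, PRV, PSU, PTV, QRT, QRV, QSV, RTU, SUV, TUV

Hence C_0 ≅ Z^7, C_1 ≅ Z^18, C_2 ≅ Z^12.

∂_1: C_1 → C_0 is given by ∂[p,q] = [q] − [p]. For instance
  ∂RV = V − R.
The resulting 7×18 matrix has rank 6, and its Smith normal form has invariant factors (1,1,1,1,1,1).

Boundary ∂_2: C_2 → C_1 sends each 2-simplex [p,q,r] to [q,r] − [p,r] + [p,q]. For instance
  ∂PQT = QT − PT + PQ,
  ∂PTV = TV − PV + PT.
The 18×12 boundary matrix has rank 12 and Smith normal form diag(1,1,1,1,1,1,1,1,1,1,1,2).

Computing H_k = (kernel of ∂_k) / (image of ∂_{k+1}):

  H_0: rank C_0 − rank ∂_1 = 7 − 6 = 1, and the invariant factors of ∂_1 are all 1, so H_0 ≅ Z.
  H_1: rank ker ∂_1 − rank ∂_2 = (18 − 6) − 12 = 0, and ∂_2 has invariant factor 2 > 1, so H_1 ≅ Z_2.
  H_2: rank ker ∂_2 − rank ∂_3 = (12 − 12) − 0 = 0, and there is no ∂_3, so H_2 ≅ 0.

(K is a triangulation of the real projective plane RP^2.)

H_0 = Z,  H_1 = Z_2,  H_2 = 0.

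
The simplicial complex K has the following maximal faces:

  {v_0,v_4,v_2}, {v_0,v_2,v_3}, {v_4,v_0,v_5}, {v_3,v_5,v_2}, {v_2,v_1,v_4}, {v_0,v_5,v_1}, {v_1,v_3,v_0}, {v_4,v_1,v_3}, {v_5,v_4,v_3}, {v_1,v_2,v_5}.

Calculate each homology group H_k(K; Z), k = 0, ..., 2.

Take the total order v_0 < v_1 < v_2 < v_3 < v_4 < v_5 on the vertex set. Then K (dimension 2) consists of the simplices:

  0-simplices (6): [v_0], [v_1], [v_2], [v_3], [v_4], [v_5]
  1-simplices (15): (15 of them)
  2-simplices (10): [v_0,v_1,v_3], [v_0,v_1,v_5], [v_0,v_2,v_3], [v_0,v_2,v_4], [v_0,v_4,v_5], [v_1,v_2,v_4], [v_1,v_2,v_5], [v_1,v_3,v_4], [v_2,v_3,v_5], [v_3,v_4,v_5]

so the chain groups are C_0 ≅ Z^6, C_1 ≅ Z^15, C_2 ≅ Z^10.

The boundary map ∂_1: C_1 → C_0 is given by ∂[p,q] = [q] − [p]. For instance
  ∂[v_0,v_3] = [v_3] − [v_0].
The 6×15 boundary matrix has rank 5 and Smith normal form diag(1,1,1,1,1).

The boundary map ∂_2: C_2 → C_1 maps a triangle to the signed sum of its edges. For instance
  ∂[v_2,v_3,v_5] = [v_3,v_5] − [v_2,v_5] + [v_2,v_3],
  ∂[v_0,v_4,v_5] = [v_4,v_5] − [v_0,v_5] + [v_0,v_4].
As a 15×10 matrix over Z this has rank 10, with invariant factors (1,1,1,1,1,1,1,1,1,2).

Now H_k = ker ∂_k / im ∂_{k+1}, so:

  H_0: rank C_0 − rank ∂_1 = 6 − 5 = 1, and the invariant factors of ∂_1 are all 1, so H_0 ≅ Z.
  H_1: rank ker ∂_1 − rank ∂_2 = (15 − 5) − 10 = 0, and ∂_2 has invariant factor 2 > 1, so H_1 ≅ Z/2Z.
  H_2: rank ker ∂_2 − rank ∂_3 = (10 − 10) − 0 = 0, and there is no ∂_3, so H_2 ≅ 0.

H_0 = Z,  H_1 = Z/2Z,  H_2 = 0.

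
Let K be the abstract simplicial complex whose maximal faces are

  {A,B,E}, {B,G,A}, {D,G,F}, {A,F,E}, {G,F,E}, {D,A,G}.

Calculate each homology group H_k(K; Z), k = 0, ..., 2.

Order the vertices as A < B < D < E < F < G. Listing each simplex with vertices in this order, K has dimension 2 with simplices:

  0-simplices (6): A, B, D, E, F, G
  1-simplices (12): AB, AD, AE, AF, AG, BE, BG, DF, DG, EF, EG, FG
  2-simplices (6): ABE, ABG, ADG, AEF, DFG, EFG

giving chain groups C_0 ≅ Z^6, C_1 ≅ Z^12, C_2 ≅ Z^6.

∂_1: C_1 → C_0 is given by ∂[p,q] = [q] − [p].
As a 6×12 matrix over Z this has rank 5, with invariant factors (1,1,1,1,1).

∂_2: C_2 → C_1 maps a triangle to the signed sum of its edges. For instance
  ∂ADG = DG − AG + AD,
  ∂EFG = FG − EG + EF.
As a 12×6 matrix over Z this has rank 6, with invariant factors (1,1,1,1,1,1).

From H_k ≅ ker(∂_k) / im(∂_{k+1}) we obtain:

  H_0: rank C_0 − rank ∂_1 = 6 − 5 = 1, and the invariant factors of ∂_1 are all 1, so H_0 = Z.
  H_1: rank ker ∂_1 − rank ∂_2 = (12 − 5) − 6 = 1, and the invariant factors of ∂_2 are all 1, so H_1 = Z.
  H_2: rank ker ∂_2 − rank ∂_3 = (6 − 6) − 0 = 0, and there is no ∂_3, so H_2 = 0.

(K is a triangulation of the cylinder S^1 x I.)

H_0 = Z,  H_1 = Z,  H_2 = 0.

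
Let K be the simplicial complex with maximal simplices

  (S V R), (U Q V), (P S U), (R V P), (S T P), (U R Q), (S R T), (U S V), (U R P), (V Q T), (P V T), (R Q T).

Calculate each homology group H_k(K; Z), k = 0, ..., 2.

K has 7 vertices, 18 edges, 12 triangles.
rank ∂_0 = 0, rank ∂_1 = 6 ⇒ b_0 = 7 − 0 − 6 = 1; all invariant factors of ∂_1 are 1 so no torsion. So H_0 = Z.
rank ∂_1 = 6, rank ∂_2 = 12 ⇒ b_1 = 18 − 6 − 12 = 0; ∂_2 has invariant factor(s) [2] giving torsion. So H_1 = Z_2.
rank ∂_2 = 12, rank ∂_3 = 0 ⇒ b_2 = 12 − 12 − 0 = 0. So H_2 = 0.

H_0 = Z,  H_1 = Z_2,  H_2 = 0.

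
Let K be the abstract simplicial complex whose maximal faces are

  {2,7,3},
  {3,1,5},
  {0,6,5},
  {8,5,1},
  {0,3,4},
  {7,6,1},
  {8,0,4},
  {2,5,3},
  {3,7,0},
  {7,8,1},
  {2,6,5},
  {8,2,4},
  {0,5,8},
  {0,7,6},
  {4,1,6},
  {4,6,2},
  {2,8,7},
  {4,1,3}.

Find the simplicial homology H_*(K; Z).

H_0 = Z,  H_1 = Z^2,  H_2 = Z.

Fix the vertex order 0 < 1 < 2 < 3 < 4 < 5 < 6 < 7 < 8 and write every simplex with vertices in increasing order. Then dim K = 2 and the simplices of K are:

  0-simplices (9): [0], [1], [2], [3], [4], [5], [6], [7], [8]
  1-simplices (27): (27 of them)
  2-simplices (18): [0,3,4], [0,3,7], [0,4,8], [0,5,6], [0,5,8], [0,6,7], [1,3,4], [1,3,5], [1,4,6], [1,5,8], [1,6,7], [1,7,8], [2,3,5], [2,3,7], [2,4,6], [2,4,8], [2,5,6], [2,7,8]

so the chain groups are C_0 ≅ Z^9, C_1 ≅ Z^27, C_2 ≅ Z^18.

The boundary map ∂_1: C_1 → C_0 maps an edge to its endpoints' difference, ∂[p,q] = q − p. For instance
  ∂[0,3] = [3] − [0].
This gives a 9×27 integer matrix of rank 8; reducing to Smith normal form yields diagonal entries (1,1,1,1,1,1,1,1).

The boundary map ∂_2: C_2 → C_1 acts by ∂[p,q,r] = [q,r] − [p,r] + [p,q]. For instance
  ∂[1,6,7] = [6,7] − [1,7] + [1,6],
  ∂[1,5,8] = [5,8] − [1,8] + [1,5].
As a 27×18 matrix over Z this has rank 17, with invariant factors (1,1,1,1,1,1,1,1,1,1,1,1,1,1,1,1,1).

Computing H_k = (kernel of ∂_k) / (image of ∂_{k+1}):

  H_0: rank C_0 − rank ∂_1 = 9 − 8 = 1, and the invariant factors of ∂_1 are all 1, so H_0 = Z.
  H_1: rank ker ∂_1 − rank ∂_2 = (27 − 8) − 17 = 2, and the invariant factors of ∂_2 are all 1, so H_1 = Z^2.
  H_2: rank ker ∂_2 − rank ∂_3 = (18 − 17) − 0 = 1, and there is no ∂_3, so H_2 = Z.

As a check, the Euler characteristic is 9 − 27 + 18 = 0, which agrees with 1 − 2 + 1 = 0.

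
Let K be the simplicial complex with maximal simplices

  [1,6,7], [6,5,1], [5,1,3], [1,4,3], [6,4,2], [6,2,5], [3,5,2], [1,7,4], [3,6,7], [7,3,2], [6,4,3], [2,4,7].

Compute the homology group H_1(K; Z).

H_1 ≅ Z/2Z.

Fix the vertex order 1 < 2 < 3 < 4 < 5 < 6 < 7 and write every simplex with vertices in increasing order. Then dim K = 2 and the simplices of K are:

  0-simplices (7): [1], [2], [3], [4], [5], [6], [7]
  1-simplices (18): [1,3], [1,4], [1,5], [1,6], [1,7], [2,3], [2,4], [2,5], [2,6], [2,7], [3,4], [3,5], [3,6], [3,7], [4,6], [4,7], [5,6], [6,7]
  2-simplices (12): [1,3,4], [1,3,5], [1,4,7], [1,5,6], [1,6,7], [2,3,5], [2,3,7], [2,4,6], [2,4,7], [2,5,6], [3,4,6], [3,6,7]

so the chain groups are C_0 ≅ Z^7, C_1 ≅ Z^18, C_2 ≅ Z^12.

Boundary ∂_1: C_1 → C_0 maps an edge to its endpoints' difference, ∂[p,q] = q − p. For instance
  ∂[2,7] = [7] − [2].
As a 7×18 matrix over Z this has rank 6, with invariant factors (1,1,1,1,1,1).

Boundary ∂_2: C_2 → C_1 sends each 2-simplex [p,q,r] to [q,r] − [p,r] + [p,q]. For instance
  ∂[1,6,7] = [6,7] − [1,7] + [1,6],
  ∂[2,4,6] = [4,6] − [2,6] + [2,4].
The resulting 18×12 matrix has rank 12, and its Smith normal form has invariant factors (1,1,1,1,1,1,1,1,1,1,1,2).

Now H_k = ker ∂_k / im ∂_{k+1}, so:

  H_1: rank ker ∂_1 − rank ∂_2 = (18 − 6) − 12 = 0, and ∂_2 has invariant factor 2 > 1, so H_1 ≅ Z/2Z.

(K is a triangulation of the real projective plane RP^2.)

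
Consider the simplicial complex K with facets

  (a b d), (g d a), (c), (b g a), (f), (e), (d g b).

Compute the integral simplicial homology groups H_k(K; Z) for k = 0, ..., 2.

Order the vertices as a < b < c < d < e < f < g. Listing each simplex with vertices in this order, K has dimension 2 with simplices:

  0-simplices (7): a, b, c, d, e, f, g
  1-simplices (6): ab, ad, ag, bd, bg, dg
  2-simplices (4): abd, abg, adg, bdg

so the chain groups are C_0 ≅ Z^7, C_1 ≅ Z^6, C_2 ≅ Z^4.

∂_1: C_1 → C_0 is given by ∂[p,q] = [q] − [p].
The 7×6 boundary matrix has rank 3 and Smith normal form diag(1,1,1).

The boundary map ∂_2: C_2 → C_1 sends each 2-simplex [p,q,r] to [q,r] − [p,r] + [p,q]. For instance
  ∂bdg = dg − bg + bd,
  ∂abd = bd − ad + ab.
This gives a 6×4 integer matrix of rank 3; reducing to Smith normal form yields diagonal entries (1,1,1).

Reading off H_k = ker ∂_k / im ∂_{k+1}:

  H_0: rank C_0 − rank ∂_1 = 7 − 3 = 4, and the invariant factors of ∂_1 are all 1, so H_0 ≅ Z^4.
  H_1: rank ker ∂_1 − rank ∂_2 = (6 − 3) − 3 = 0, and the invariant factors of ∂_2 are all 1, so H_1 ≅ 0.
  H_2: rank ker ∂_2 − rank ∂_3 = (4 − 3) − 0 = 1, and there is no ∂_3, so H_2 ≅ Z.

H_0 ≅ Z^4,  H_1 = 0,  H_2 ≅ Z.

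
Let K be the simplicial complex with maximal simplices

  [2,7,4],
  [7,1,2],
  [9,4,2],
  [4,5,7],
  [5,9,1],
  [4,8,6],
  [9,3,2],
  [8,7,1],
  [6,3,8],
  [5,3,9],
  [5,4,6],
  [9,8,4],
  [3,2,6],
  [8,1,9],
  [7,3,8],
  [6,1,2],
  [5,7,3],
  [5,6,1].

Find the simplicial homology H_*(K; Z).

Take the total order 1 < 2 < 3 < 4 < 5 < 6 < 7 < 8 < 9 on the vertex set. Then K (dimension 2) consists of the simplices:

  0-simplices (9): [1], [2], [3], [4], [5], [6], [7], [8], [9]
  1-simplices (27): (27 of them)
  2-simplices (18): [1,2,6], [1,2,7], [1,5,6], [1,5,9], [1,7,8], [1,8,9], [2,3,6], [2,3,9], [2,4,7], [2,4,9], [3,5,7], [3,5,9], [3,6,8], [3,7,8], [4,5,6], [4,5,7], [4,6,8], [4,8,9]

so the chain groups are C_0 ≅ Z^9, C_1 ≅ Z^27, C_2 ≅ Z^18.

The boundary map ∂_1: C_1 → C_0 maps an edge to its endpoints' difference, ∂[p,q] = q − p. For instance
  ∂[2,9] = [9] − [2].
The resulting 9×27 matrix has rank 8, and its Smith normal form has invariant factors (1,1,1,1,1,1,1,1).

The boundary map ∂_2: C_2 → C_1 sends each 2-simplex [p,q,r] to [q,r] − [p,r] + [p,q]. For instance
  ∂[3,5,9] = [5,9] − [3,9] + [3,5],
  ∂[2,3,6] = [3,6] − [2,6] + [2,3].
As a 27×18 matrix over Z this has rank 17, with invariant factors (1,1,1,1,1,1,1,1,1,1,1,1,1,1,1,1,1).

From H_k ≅ ker(∂_k) / im(∂_{k+1}) we obtain:

  H_0: rank C_0 − rank ∂_1 = 9 − 8 = 1, and the invariant factors of ∂_1 are all 1, so H_0 = Z.
  H_1: rank ker ∂_1 − rank ∂_2 = (27 − 8) − 17 = 2, and the invariant factors of ∂_2 are all 1, so H_1 = Z^2.
  H_2: rank ker ∂_2 − rank ∂_3 = (18 − 17) − 0 = 1, and there is no ∂_3, so H_2 = Z.

As a check, the Euler characteristic is 9 − 27 + 18 = 0, which agrees with 1 − 2 + 1 = 0.

H_0 = Z,  H_1 = Z^2,  H_2 = Z.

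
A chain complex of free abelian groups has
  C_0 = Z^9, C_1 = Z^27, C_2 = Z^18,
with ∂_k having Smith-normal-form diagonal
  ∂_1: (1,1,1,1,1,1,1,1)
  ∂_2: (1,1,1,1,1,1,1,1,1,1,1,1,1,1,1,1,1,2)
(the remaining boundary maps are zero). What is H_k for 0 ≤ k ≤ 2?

H_0: b_0 = 9 − 0 − 8 = 1; torsion from ∂_1 factors > 1: none. So H_0 = Z.
H_1: b_1 = 27 − 8 − 18 = 1; torsion from ∂_2 factors > 1: [2]. So H_1 = Z ⊕ Z/2Z.
H_2: b_2 = 18 − 18 − 0 = 0; torsion from ∂_3 factors > 1: none. So H_2 = 0.

H_0 = Z,  H_1 = Z ⊕ Z/2Z,  H_2 = 0.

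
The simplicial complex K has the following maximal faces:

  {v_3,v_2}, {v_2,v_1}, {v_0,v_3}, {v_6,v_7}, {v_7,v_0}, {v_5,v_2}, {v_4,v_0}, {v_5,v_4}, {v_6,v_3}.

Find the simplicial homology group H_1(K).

H_1 = Z^2.

Take the total order v_0 < v_1 < v_2 < v_3 < v_4 < v_5 < v_6 < v_7 on the vertex set. Then K (dimension 1) consists of the simplices:

  0-simplices (8): [v_0], [v_1], [v_2], [v_3], [v_4], [v_5], [v_6], [v_7]
  1-simplices (9): [v_0,v_3], [v_0,v_4], [v_0,v_7], [v_1,v_2], [v_2,v_3], [v_2,v_5], [v_3,v_6], [v_4,v_5], [v_6,v_7]

giving chain groups C_0 ≅ Z^8, C_1 ≅ Z^9.

Boundary ∂_1: C_1 → C_0 is given by ∂[p,q] = [q] − [p].
This gives a 8×9 integer matrix of rank 7; reducing to Smith normal form yields diagonal entries (1,1,1,1,1,1,1).

From H_k ≅ ker(∂_k) / im(∂_{k+1}) we obtain:

  H_1: rank ker ∂_1 − rank ∂_2 = (9 − 7) − 0 = 2, and there is no ∂_2, so H_1 ≅ Z^2.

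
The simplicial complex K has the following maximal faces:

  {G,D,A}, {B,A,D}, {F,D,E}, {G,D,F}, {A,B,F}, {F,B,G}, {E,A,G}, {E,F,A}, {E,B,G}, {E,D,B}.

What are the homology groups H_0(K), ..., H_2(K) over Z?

Fix the vertex order A < B < D < E < F < G and write every simplex with vertices in increasing order. Then dim K = 2 and the simplices of K are:

  0-simplices (6): A, B, D, E, F, G
  1-simplices (15): AB, AD, AE, AF, AG, BD, BE, BF, BG, DE, DF, DG, EF, EG, FG
  2-simplices (10): ABD, ABF, ADG, AEF, AEG, BDE, BEG, BFG, DEF, DFG

Hence C_0 ≅ Z^6, C_1 ≅ Z^15, C_2 ≅ Z^10.

The boundary map ∂_1: C_1 → C_0 is given by ∂[p,q] = [q] − [p]. For instance
  ∂DE = E − D.
As a 6×15 matrix over Z this has rank 5, with invariant factors (1,1,1,1,1).

The boundary map ∂_2: C_2 → C_1 maps a triangle to the signed sum of its edges. For instance
  ∂ABD = BD − AD + AB,
  ∂ABF = BF − AF + AB.
The 15×10 boundary matrix has rank 10 and Smith normal form diag(1,1,1,1,1,1,1,1,1,2).

Reading off H_k = ker ∂_k / im ∂_{k+1}:

  H_0: rank C_0 − rank ∂_1 = 6 − 5 = 1, and the invariant factors of ∂_1 are all 1, so H_0 ≅ Z.
  H_1: rank ker ∂_1 − rank ∂_2 = (15 − 5) − 10 = 0, and ∂_2 has invariant factor 2 > 1, so H_1 ≅ Z/2Z.
  H_2: rank ker ∂_2 − rank ∂_3 = (10 − 10) − 0 = 0, and there is no ∂_3, so H_2 ≅ 0.

As a check, the Euler characteristic is 6 − 15 + 10 = 1, which agrees with 1 − 0 + 0 = 1.
(K is a triangulation of the real projective plane RP^2.)

H_0 ≅ Z,  H_1 ≅ Z/2Z,  H_2 = 0.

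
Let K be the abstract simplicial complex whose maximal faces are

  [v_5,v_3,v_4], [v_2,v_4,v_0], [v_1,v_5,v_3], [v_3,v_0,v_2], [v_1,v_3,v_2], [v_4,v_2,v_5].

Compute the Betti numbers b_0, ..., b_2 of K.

We work with the vertex ordering v_0 < v_1 < v_2 < v_3 < v_4 < v_5. The simplices of K, each written with vertices in increasing order, are:

  0-simplices (6): [v_0], [v_1], [v_2], [v_3], [v_4], [v_5]
  1-simplices (12): [v_0,v_2], [v_0,v_3], [v_0,v_4], [v_1,v_2], [v_1,v_3], [v_1,v_5], [v_2,v_3], [v_2,v_4], [v_2,v_5], [v_3,v_4], [v_3,v_5], [v_4,v_5]
  2-simplices (6): [v_0,v_2,v_3], [v_0,v_2,v_4], [v_1,v_2,v_3], [v_1,v_3,v_5], [v_2,v_4,v_5], [v_3,v_4,v_5]

giving chain groups C_0 ≅ Z^6, C_1 ≅ Z^12, C_2 ≅ Z^6.

∂_1: C_1 → C_0 maps an edge to its endpoints' difference, ∂[p,q] = q − p.
This gives a 6×12 integer matrix of rank 5; reducing to Smith normal form yields diagonal entries (1,1,1,1,1).

Boundary ∂_2: C_2 → C_1 acts by ∂[p,q,r] = [q,r] − [p,r] + [p,q]. For instance
  ∂[v_0,v_2,v_3] = [v_2,v_3] − [v_0,v_3] + [v_0,v_2],
  ∂[v_1,v_2,v_3] = [v_2,v_3] − [v_1,v_3] + [v_1,v_2].
This gives a 12×6 integer matrix of rank 6; reducing to Smith normal form yields diagonal entries (1,1,1,1,1,1).

Reading off H_k = ker ∂_k / im ∂_{k+1}:

  H_0: rank C_0 − rank ∂_1 = 6 − 5 = 1, and the invariant factors of ∂_1 are all 1, so H_0 = Z.
  H_1: rank ker ∂_1 − rank ∂_2 = (12 − 5) − 6 = 1, and the invariant factors of ∂_2 are all 1, so H_1 = Z.
  H_2: rank ker ∂_2 − rank ∂_3 = (6 − 6) − 0 = 0, and there is no ∂_3, so H_2 = 0.

Hence the Betti numbers are b_0 = 1, b_1 = 1, b_2 = 0.

b_0 = 1, b_1 = 1, b_2 = 0.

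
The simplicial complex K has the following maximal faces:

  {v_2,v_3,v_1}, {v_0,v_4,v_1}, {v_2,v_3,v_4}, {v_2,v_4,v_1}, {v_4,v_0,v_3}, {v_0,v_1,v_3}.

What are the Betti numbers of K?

Take the total order v_0 < v_1 < v_2 < v_3 < v_4 on the vertex set. Then K (dimension 2) consists of the simplices:

  0-simplices (5): [v_0], [v_1], [v_2], [v_3], [v_4]
  1-simplices (9): [v_0,v_1], [v_0,v_3], [v_0,v_4], [v_1,v_2], [v_1,v_3], [v_1,v_4], [v_2,v_3], [v_2,v_4], [v_3,v_4]
  2-simplices (6): [v_0,v_1,v_3], [v_0,v_1,v_4], [v_0,v_3,v_4], [v_1,v_2,v_3], [v_1,v_2,v_4], [v_2,v_3,v_4]

Hence C_0 ≅ Z^5, C_1 ≅ Z^9, C_2 ≅ Z^6.

The boundary map ∂_1: C_1 → C_0 is given by ∂[p,q] = [q] − [p]. For instance
  ∂[v_0,v_1] = [v_1] − [v_0].
The 5×9 boundary matrix has rank 4 and Smith normal form diag(1,1,1,1).

Boundary ∂_2: C_2 → C_1 acts by ∂[p,q,r] = [q,r] − [p,r] + [p,q]. For instance
  ∂[v_0,v_1,v_4] = [v_1,v_4] − [v_0,v_4] + [v_0,v_1],
  ∂[v_0,v_1,v_3] = [v_1,v_3] − [v_0,v_3] + [v_0,v_1].
As a 9×6 matrix over Z this has rank 5, with invariant factors (1,1,1,1,1).

From H_k ≅ ker(∂_k) / im(∂_{k+1}) we obtain:

  H_0: rank C_0 − rank ∂_1 = 5 − 4 = 1, and the invariant factors of ∂_1 are all 1, so H_0 = Z.
  H_1: rank ker ∂_1 − rank ∂_2 = (9 − 4) − 5 = 0, and the invariant factors of ∂_2 are all 1, so H_1 = 0.
  H_2: rank ker ∂_2 − rank ∂_3 = (6 − 5) − 0 = 1, and there is no ∂_3, so H_2 = Z.

As a check, the Euler characteristic is 5 − 9 + 6 = 2, which agrees with 1 − 0 + 1 = 2.

Hence the Betti numbers are b_0 = 1, b_1 = 0, b_2 = 1.

b_0 = 1, b_1 = 0, b_2 = 1.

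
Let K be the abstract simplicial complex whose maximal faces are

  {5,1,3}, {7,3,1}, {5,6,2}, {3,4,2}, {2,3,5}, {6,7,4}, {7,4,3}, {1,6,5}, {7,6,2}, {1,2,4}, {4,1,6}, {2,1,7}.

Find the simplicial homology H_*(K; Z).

K has 7 vertices, 18 edges, 12 triangles.
rank ∂_0 = 0, rank ∂_1 = 6 ⇒ b_0 = 7 − 0 − 6 = 1; all invariant factors of ∂_1 are 1 so no torsion. So H_0 = Z.
rank ∂_1 = 6, rank ∂_2 = 12 ⇒ b_1 = 18 − 6 − 12 = 0; ∂_2 has invariant factor(s) [2] giving torsion. So H_1 = Z/2.
rank ∂_2 = 12, rank ∂_3 = 0 ⇒ b_2 = 12 − 12 − 0 = 0. So H_2 = 0.

H_0 ≅ Z,  H_1 ≅ Z/2,  H_2 = 0.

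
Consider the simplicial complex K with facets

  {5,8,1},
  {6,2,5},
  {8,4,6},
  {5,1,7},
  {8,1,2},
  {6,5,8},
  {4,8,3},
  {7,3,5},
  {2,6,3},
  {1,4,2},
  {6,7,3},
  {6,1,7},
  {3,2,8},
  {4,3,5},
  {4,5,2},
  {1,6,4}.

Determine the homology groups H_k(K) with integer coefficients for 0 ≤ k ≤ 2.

Take the total order 1 < 2 < 3 < 4 < 5 < 6 < 7 < 8 on the vertex set. Then K (dimension 2) consists of the simplices:

  0-simplices (8): [1], [2], [3], [4], [5], [6], [7], [8]
  1-simplices (24): (24 of them)
  2-simplices (16): [1,2,4], [1,2,8], [1,4,6], [1,5,7], [1,5,8], [1,6,7], [2,3,6], [2,3,8], [2,4,5], [2,5,6], [3,4,5], [3,4,8], [3,5,7], [3,6,7], [4,6,8], [5,6,8]

giving chain groups C_0 ≅ Z^8, C_1 ≅ Z^24, C_2 ≅ Z^16.

∂_1: C_1 → C_0 sends each edge [p,q] (with p < q) to q − p. For instance
  ∂[2,4] = [4] − [2].
This gives a 8×24 integer matrix of rank 7; reducing to Smith normal form yields diagonal entries (1,1,1,1,1,1,1).

The boundary map ∂_2: C_2 → C_1 maps a triangle to the signed sum of its edges. For instance
  ∂[2,3,6] = [3,6] − [2,6] + [2,3],
  ∂[2,3,8] = [3,8] − [2,8] + [2,3].
As a 24×16 matrix over Z this has rank 15, with invariant factors (1,1,1,1,1,1,1,1,1,1,1,1,1,1,1).

From H_k ≅ ker(∂_k) / im(∂_{k+1}) we obtain:

  H_0: rank C_0 − rank ∂_1 = 8 − 7 = 1, and the invariant factors of ∂_1 are all 1, so H_0 = Z.
  H_1: rank ker ∂_1 − rank ∂_2 = (24 − 7) − 15 = 2, and the invariant factors of ∂_2 are all 1, so H_1 = Z^2.
  H_2: rank ker ∂_2 − rank ∂_3 = (16 − 15) − 0 = 1, and there is no ∂_3, so H_2 = Z.

H_0 = Z,  H_1 = Z^2,  H_2 = Z.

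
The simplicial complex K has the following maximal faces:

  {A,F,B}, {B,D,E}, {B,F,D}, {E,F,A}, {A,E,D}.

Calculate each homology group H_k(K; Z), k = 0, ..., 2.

Order the vertices as A < B < D < E < F. Listing each simplex with vertices in this order, K has dimension 2 with simplices:

  0-simplices (5): A, B, D, E, F
  1-simplices (10): AB, AD, AE, AF, BD, BE, BF, DE, DF, EF
  2-simplices (5): ABF, ADE, AEF, BDE, BDF

so the chain groups are C_0 ≅ Z^5, C_1 ≅ Z^10, C_2 ≅ Z^5.

∂_1: C_1 → C_0 maps an edge to its endpoints' difference, ∂[p,q] = q − p. For instance
  ∂DE = E − D.
The 5×10 boundary matrix has rank 4 and Smith normal form diag(1,1,1,1).

Boundary ∂_2: C_2 → C_1 maps a triangle to the signed sum of its edges. For instance
  ∂ABF = BF − AF + AB,
  ∂BDE = DE − BE + BD.
This gives a 10×5 integer matrix of rank 5; reducing to Smith normal form yields diagonal entries (1,1,1,1,1).

Reading off H_k = ker ∂_k / im ∂_{k+1}:

  H_0: rank C_0 − rank ∂_1 = 5 − 4 = 1, and the invariant factors of ∂_1 are all 1, so H_0 = Z.
  H_1: rank ker ∂_1 − rank ∂_2 = (10 − 4) − 5 = 1, and the invariant factors of ∂_2 are all 1, so H_1 = Z.
  H_2: rank ker ∂_2 − rank ∂_3 = (5 − 5) − 0 = 0, and there is no ∂_3, so H_2 = 0.

H_0 = Z,  H_1 = Z,  H_2 = 0.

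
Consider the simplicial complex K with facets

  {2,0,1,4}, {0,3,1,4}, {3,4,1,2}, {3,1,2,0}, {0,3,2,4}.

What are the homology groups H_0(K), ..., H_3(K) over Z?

Fix the vertex order 0 < 1 < 2 < 3 < 4 and write every simplex with vertices in increasing order. Then dim K = 3 and the simplices of K are:

  0-simplices (5): [0], [1], [2], [3], [4]
  1-simplices (10): [0,1], [0,2], [0,3], [0,4], [1,2], [1,3], [1,4], [2,3], [2,4], [3,4]
  2-simplices (10): [0,1,2], [0,1,3], [0,1,4], [0,2,3], [0,2,4], [0,3,4], [1,2,3], [1,2,4], [1,3,4], [2,3,4]
  3-simplices (5): [0,1,2,3], [0,1,2,4], [0,1,3,4], [0,2,3,4], [1,2,3,4]

so the chain groups are C_0 ≅ Z^5, C_1 ≅ Z^10, C_2 ≅ Z^10, C_3 ≅ Z^5.

Boundary ∂_1: C_1 → C_0 maps an edge to its endpoints' difference, ∂[p,q] = q − p. For instance
  ∂[0,3] = [3] − [0].
As a 5×10 matrix over Z this has rank 4, with invariant factors (1,1,1,1).

The boundary map ∂_2: C_2 → C_1 acts by ∂[p,q,r] = [q,r] − [p,r] + [p,q]. For instance
  ∂[0,3,4] = [3,4] − [0,4] + [0,3],
  ∂[1,2,3] = [2,3] − [1,3] + [1,2].
This gives a 10×10 integer matrix of rank 6; reducing to Smith normal form yields diagonal entries (1,1,1,1,1,1).

Boundary ∂_3: C_3 → C_2 sends each 3-simplex σ to the alternating sum Σ_i (−1)^i (σ with its i-th vertex removed). For instance
  ∂[0,1,2,3] = [1,2,3] − [0,2,3] + [0,1,3] − [0,1,2],
  ∂[0,2,3,4] = [2,3,4] − [0,3,4] + [0,2,4] − [0,2,3].
The resulting 10×5 matrix has rank 4, and its Smith normal form has invariant factors (1,1,1,1).

Reading off H_k = ker ∂_k / im ∂_{k+1}:

  H_0: rank C_0 − rank ∂_1 = 5 − 4 = 1, and the invariant factors of ∂_1 are all 1, so H_0 ≅ Z.
  H_1: rank ker ∂_1 − rank ∂_2 = (10 − 4) − 6 = 0, and the invariant factors of ∂_2 are all 1, so H_1 ≅ 0.
  H_2: rank ker ∂_2 − rank ∂_3 = (10 − 6) − 4 = 0, and the invariant factors of ∂_3 are all 1, so H_2 ≅ 0.
  H_3: rank ker ∂_3 − rank ∂_4 = (5 − 4) − 0 = 1, and there is no ∂_4, so H_3 ≅ Z.

As a check, the Euler characteristic is 5 − 10 + 10 − 5 = 0, which agrees with 1 − 0 + 0 − 1 = 0.

H_0 ≅ Z,  H_1 = 0,  H_2 = 0,  H_3 ≅ Z.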